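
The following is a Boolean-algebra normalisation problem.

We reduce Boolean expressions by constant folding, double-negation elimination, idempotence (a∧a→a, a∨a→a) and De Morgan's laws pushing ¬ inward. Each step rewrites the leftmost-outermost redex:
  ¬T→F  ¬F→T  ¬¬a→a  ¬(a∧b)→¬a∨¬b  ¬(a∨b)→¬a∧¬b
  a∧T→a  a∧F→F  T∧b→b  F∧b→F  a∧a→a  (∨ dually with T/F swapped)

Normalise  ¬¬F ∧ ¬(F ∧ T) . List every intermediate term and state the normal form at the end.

Answer: normal form = F  (in 2 steps)

Derivation:
  start: ¬¬F ∧ ¬(F ∧ T)
  step 1: F ∧ ¬(F ∧ T)
  step 2: F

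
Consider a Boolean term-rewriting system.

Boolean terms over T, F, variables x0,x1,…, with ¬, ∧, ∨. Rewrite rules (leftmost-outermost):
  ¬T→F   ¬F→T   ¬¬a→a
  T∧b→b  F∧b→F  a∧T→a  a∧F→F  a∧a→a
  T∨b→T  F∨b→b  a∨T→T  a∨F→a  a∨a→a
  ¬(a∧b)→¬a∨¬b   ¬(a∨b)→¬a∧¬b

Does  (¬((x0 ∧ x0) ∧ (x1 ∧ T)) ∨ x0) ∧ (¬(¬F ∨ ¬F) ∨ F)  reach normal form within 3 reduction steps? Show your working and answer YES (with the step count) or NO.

  start: (¬((x0 ∧ x0) ∧ (x1 ∧ T)) ∨ x0) ∧ (¬(¬F ∨ ¬F) ∨ F)
  →1  ((¬(x0 ∧ x0) ∨ ¬(x1 ∧ T)) ∨ x0) ∧ (¬(¬F ∨ ¬F) ∨ F)
  →2  (((¬x0 ∨ ¬x0) ∨ ¬(x1 ∧ T)) ∨ x0) ∧ (¬(¬F ∨ ¬F) ∨ F)
  →3  ((¬x0 ∨ ¬(x1 ∧ T)) ∨ x0) ∧ (¬(¬F ∨ ¬F) ∨ F)

Answer: NO — after 3 steps the term is ((¬x0 ∨ ¬(x1 ∧ T)) ∨ x0) ∧ (¬(¬F ∨ ¬F) ∨ F), not yet normal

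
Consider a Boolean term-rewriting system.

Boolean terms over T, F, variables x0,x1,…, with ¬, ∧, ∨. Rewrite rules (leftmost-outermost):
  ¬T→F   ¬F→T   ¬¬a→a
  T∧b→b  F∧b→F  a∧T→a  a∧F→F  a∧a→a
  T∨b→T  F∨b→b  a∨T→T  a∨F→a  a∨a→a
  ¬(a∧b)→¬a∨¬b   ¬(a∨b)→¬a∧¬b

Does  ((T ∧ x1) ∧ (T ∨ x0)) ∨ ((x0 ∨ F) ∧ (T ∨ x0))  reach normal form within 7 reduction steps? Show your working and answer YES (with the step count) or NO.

Answer: YES — reaches normal form x1 ∨ x0 in 6 ≤ 7 steps

Reduction:
  start: ((T ∧ x1) ∧ (T ∨ x0)) ∨ ((x0 ∨ F) ∧ (T ∨ x0))
  [1] (x1 ∧ (T ∨ x0)) ∨ ((x0 ∨ F) ∧ (T ∨ x0))
  [2] (x1 ∧ T) ∨ ((x0 ∨ F) ∧ (T ∨ x0))
  [3] x1 ∨ ((x0 ∨ F) ∧ (T ∨ x0))
  [4] x1 ∨ (x0 ∧ (T ∨ x0))
  [5] x1 ∨ (x0 ∧ T)
  [6] x1 ∨ x0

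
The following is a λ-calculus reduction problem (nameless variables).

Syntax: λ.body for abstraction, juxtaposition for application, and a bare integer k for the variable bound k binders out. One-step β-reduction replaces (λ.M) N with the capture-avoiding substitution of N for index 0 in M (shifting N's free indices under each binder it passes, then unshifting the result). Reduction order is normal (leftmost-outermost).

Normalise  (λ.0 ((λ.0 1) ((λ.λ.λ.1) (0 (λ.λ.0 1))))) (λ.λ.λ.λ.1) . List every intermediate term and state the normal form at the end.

  start: (λ.0 ((λ.0 1) ((λ.λ.λ.1) (0 (λ.λ.0 1))))) (λ.λ.λ.λ.1)
  step 1: (λ.λ.λ.λ.1) ((λ.0 (λ.λ.λ.λ.1)) ((λ.λ.λ.1) ((λ.λ.λ.λ.1) (λ.λ.0 1))))
  step 2: λ.λ.λ.1

Answer: normal form = λ.λ.λ.1  (in 2 steps)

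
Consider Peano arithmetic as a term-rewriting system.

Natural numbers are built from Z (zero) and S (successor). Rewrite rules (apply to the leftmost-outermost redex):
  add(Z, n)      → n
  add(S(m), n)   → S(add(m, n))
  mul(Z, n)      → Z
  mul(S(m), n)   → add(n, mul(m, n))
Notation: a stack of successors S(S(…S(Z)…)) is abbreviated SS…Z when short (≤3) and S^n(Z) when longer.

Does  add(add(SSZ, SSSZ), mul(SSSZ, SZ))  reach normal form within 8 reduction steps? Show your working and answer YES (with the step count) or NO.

  start: add(add(SSZ, SSSZ), mul(SSSZ, SZ))
  [1] add(S(add(SZ, SSSZ)), mul(SSSZ, SZ))
  [2] S(add(add(SZ, SSSZ), mul(SSSZ, SZ)))
  [3] S(add(S(add(Z, SSSZ)), mul(SSSZ, SZ)))
  [4] S(S(add(add(Z, SSSZ), mul(SSSZ, SZ))))
  [5] S(S(add(SSSZ, mul(SSSZ, SZ))))
  [6] S(S(S(add(SSZ, mul(SSSZ, SZ)))))
  [7] S(S(S(S(add(SZ, mul(SSSZ, SZ))))))
  [8] S(S(S(S(S(add(Z, mul(SSSZ, SZ)))))))

Answer: NO — after 8 steps the term is S(S(S(S(S(add(Z, mul(SSSZ, SZ))))))), not yet normal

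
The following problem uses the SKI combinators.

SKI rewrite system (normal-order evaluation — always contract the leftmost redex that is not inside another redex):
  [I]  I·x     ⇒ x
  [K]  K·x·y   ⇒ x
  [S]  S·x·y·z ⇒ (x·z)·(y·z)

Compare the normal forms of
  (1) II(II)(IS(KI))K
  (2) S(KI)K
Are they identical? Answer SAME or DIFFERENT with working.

Answer: SAME — A ⇓ S(KI)K, B ⇓ S(KI)K

Derivation:
Term A:
  start: II(II)(IS(KI))K
  →1  I(II)(IS(KI))K
  →2  II(IS(KI))K
  →3  I(IS(KI))K
  →4  IS(KI)K
  →5  S(KI)K

Term B:
  start: S(KI)K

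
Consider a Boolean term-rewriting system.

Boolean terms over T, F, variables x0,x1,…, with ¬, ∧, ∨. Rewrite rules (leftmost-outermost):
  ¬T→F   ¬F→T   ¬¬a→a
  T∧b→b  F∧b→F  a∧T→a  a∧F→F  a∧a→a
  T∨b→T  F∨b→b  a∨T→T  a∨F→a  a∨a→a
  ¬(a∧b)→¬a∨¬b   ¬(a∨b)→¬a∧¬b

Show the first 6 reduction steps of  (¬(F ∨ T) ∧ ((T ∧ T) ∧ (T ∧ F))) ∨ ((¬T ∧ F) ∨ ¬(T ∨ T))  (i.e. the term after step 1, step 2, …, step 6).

  start: (¬(F ∨ T) ∧ ((T ∧ T) ∧ (T ∧ F))) ∨ ((¬T ∧ F) ∨ ¬(T ∨ T))
  [1] ((¬F ∧ ¬T) ∧ ((T ∧ T) ∧ (T ∧ F))) ∨ ((¬T ∧ F) ∨ ¬(T ∨ T))
  [2] ((T ∧ ¬T) ∧ ((T ∧ T) ∧ (T ∧ F))) ∨ ((¬T ∧ F) ∨ ¬(T ∨ T))
  [3] (¬T ∧ ((T ∧ T) ∧ (T ∧ F))) ∨ ((¬T ∧ F) ∨ ¬(T ∨ T))
  [4] (F ∧ ((T ∧ T) ∧ (T ∧ F))) ∨ ((¬T ∧ F) ∨ ¬(T ∨ T))
  [5] F ∨ ((¬T ∧ F) ∨ ¬(T ∨ T))
  [6] (¬T ∧ F) ∨ ¬(T ∨ T)

Answer: after 6 steps: (¬T ∧ F) ∨ ¬(T ∨ T)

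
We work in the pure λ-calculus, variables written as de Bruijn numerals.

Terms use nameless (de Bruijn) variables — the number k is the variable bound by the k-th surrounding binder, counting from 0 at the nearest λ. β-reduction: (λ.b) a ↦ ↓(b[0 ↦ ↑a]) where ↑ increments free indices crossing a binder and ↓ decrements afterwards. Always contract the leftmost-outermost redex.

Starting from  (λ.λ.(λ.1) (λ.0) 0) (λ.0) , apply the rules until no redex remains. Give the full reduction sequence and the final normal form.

Answer: normal form = λ.0 0  (in 2 steps)

Reduction:
  start: (λ.λ.(λ.1) (λ.0) 0) (λ.0)
  →1  λ.(λ.1) (λ.0) 0
  →2  λ.0 0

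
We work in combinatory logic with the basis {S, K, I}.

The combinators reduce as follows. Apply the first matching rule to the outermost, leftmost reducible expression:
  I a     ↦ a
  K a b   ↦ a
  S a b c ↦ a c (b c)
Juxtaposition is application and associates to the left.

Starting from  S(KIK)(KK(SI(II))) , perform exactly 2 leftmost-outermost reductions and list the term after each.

  start: S(KIK)(KK(SI(II)))
  step 1: SI(KK(SI(II)))
  step 2: SIK

Answer: after 2 steps: SIK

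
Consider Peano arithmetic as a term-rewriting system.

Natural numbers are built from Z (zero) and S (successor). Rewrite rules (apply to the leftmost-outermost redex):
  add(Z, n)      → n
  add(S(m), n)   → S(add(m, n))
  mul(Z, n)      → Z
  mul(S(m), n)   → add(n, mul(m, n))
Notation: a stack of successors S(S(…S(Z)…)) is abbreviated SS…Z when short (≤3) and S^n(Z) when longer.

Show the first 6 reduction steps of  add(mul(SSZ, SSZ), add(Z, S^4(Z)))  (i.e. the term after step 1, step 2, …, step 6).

Answer: after 6 steps: S(S(add(mul(SZ, SSZ), add(Z, S^4(Z)))))

Derivation:
  start: add(mul(SSZ, SSZ), add(Z, S^4(Z)))
  step 1: add(add(SSZ, mul(SZ, SSZ)), add(Z, S^4(Z)))
  step 2: add(S(add(SZ, mul(SZ, SSZ))), add(Z, S^4(Z)))
  step 3: S(add(add(SZ, mul(SZ, SSZ)), add(Z, S^4(Z))))
  step 4: S(add(S(add(Z, mul(SZ, SSZ))), add(Z, S^4(Z))))
  step 5: S(S(add(add(Z, mul(SZ, SSZ)), add(Z, S^4(Z)))))
  step 6: S(S(add(mul(SZ, SSZ), add(Z, S^4(Z)))))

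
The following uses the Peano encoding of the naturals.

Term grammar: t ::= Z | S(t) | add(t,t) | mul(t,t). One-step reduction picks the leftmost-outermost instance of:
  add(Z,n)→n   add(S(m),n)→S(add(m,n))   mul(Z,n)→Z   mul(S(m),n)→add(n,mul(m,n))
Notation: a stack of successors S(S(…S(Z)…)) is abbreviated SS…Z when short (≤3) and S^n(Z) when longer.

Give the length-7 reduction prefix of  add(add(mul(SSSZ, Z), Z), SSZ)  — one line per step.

Answer: after 7 steps: add(add(Z, Z), SSZ)

Derivation:
  start: add(add(mul(SSSZ, Z), Z), SSZ)
  [1] add(add(add(Z, mul(SSZ, Z)), Z), SSZ)
  [2] add(add(mul(SSZ, Z), Z), SSZ)
  [3] add(add(add(Z, mul(SZ, Z)), Z), SSZ)
  [4] add(add(mul(SZ, Z), Z), SSZ)
  [5] add(add(add(Z, mul(Z, Z)), Z), SSZ)
  [6] add(add(mul(Z, Z), Z), SSZ)
  [7] add(add(Z, Z), SSZ)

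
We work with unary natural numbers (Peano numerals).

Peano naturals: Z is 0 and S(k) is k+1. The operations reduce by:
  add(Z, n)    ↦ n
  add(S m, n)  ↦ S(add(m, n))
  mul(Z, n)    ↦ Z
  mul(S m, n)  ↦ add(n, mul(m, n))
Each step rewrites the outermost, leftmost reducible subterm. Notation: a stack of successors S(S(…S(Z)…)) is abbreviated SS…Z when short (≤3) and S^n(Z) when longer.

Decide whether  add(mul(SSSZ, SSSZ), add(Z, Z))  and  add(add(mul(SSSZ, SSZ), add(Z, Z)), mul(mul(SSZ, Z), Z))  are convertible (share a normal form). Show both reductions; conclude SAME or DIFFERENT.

Term A:
  start: add(mul(SSSZ, SSSZ), add(Z, Z))
  [1] add(add(SSSZ, mul(SSZ, SSSZ)), add(Z, Z))
  [2] add(S(add(SSZ, mul(SSZ, SSSZ))), add(Z, Z))
  [3] S(add(add(SSZ, mul(SSZ, SSSZ)), add(Z, Z)))
  [4] S(add(S(add(SZ, mul(SSZ, SSSZ))), add(Z, Z)))
  [5] S(S(add(add(SZ, mul(SSZ, SSSZ)), add(Z, Z))))
  [6] S(S(add(S(add(Z, mul(SSZ, SSSZ))), add(Z, Z))))
  [7] S(S(S(add(add(Z, mul(SSZ, SSSZ)), add(Z, Z)))))
  [8] S(S(S(add(mul(SSZ, SSSZ), add(Z, Z)))))
  [9] S(S(S(add(add(SSSZ, mul(SZ, SSSZ)), add(Z, Z)))))
  [10] S(S(S(add(S(add(SSZ, mul(SZ, SSSZ))), add(Z, Z)))))
  [11] S(S(S(S(add(add(SSZ, mul(SZ, SSSZ)), add(Z, Z))))))
  [12] S(S(S(S(add(S(add(SZ, mul(SZ, SSSZ))), add(Z, Z))))))
  [13] S(S(S(S(S(add(add(SZ, mul(SZ, SSSZ)), add(Z, Z)))))))
  [14] S(S(S(S(S(add(S(add(Z, mul(SZ, SSSZ))), add(Z, Z)))))))
  [15] S(S(S(S(S(S(add(add(Z, mul(SZ, SSSZ)), add(Z, Z))))))))
  [16] S(S(S(S(S(S(add(mul(SZ, SSSZ), add(Z, Z))))))))
  [17] S(S(S(S(S(S(add(add(SSSZ, mul(Z, SSSZ)), add(Z, Z))))))))
  [18] S(S(S(S(S(S(add(S(add(SSZ, mul(Z, SSSZ))), add(Z, Z))))))))
  [19] S(S(S(S(S(S(S(add(add(SSZ, mul(Z, SSSZ)), add(Z, Z)))))))))
  [20] S(S(S(S(S(S(S(add(S(add(SZ, mul(Z, SSSZ))), add(Z, Z)))))))))
  [21] S(S(S(S(S(S(S(S(add(add(SZ, mul(Z, SSSZ)), add(Z, Z))))))))))
  [22] S(S(S(S(S(S(S(S(add(S(add(Z, mul(Z, SSSZ))), add(Z, Z))))))))))
  [23] S(S(S(S(S(S(S(S(S(add(add(Z, mul(Z, SSSZ)), add(Z, Z)))))))))))
  [24] S(S(S(S(S(S(S(S(S(add(mul(Z, SSSZ), add(Z, Z)))))))))))
  [25] S(S(S(S(S(S(S(S(S(add(Z, add(Z, Z)))))))))))
  [26] S(S(S(S(S(S(S(S(S(add(Z, Z))))))))))
  [27] S^9(Z)

Term B:
  start: add(add(mul(SSSZ, SSZ), add(Z, Z)), mul(mul(SSZ, Z), Z))
  [1] add(add(add(SSZ, mul(SSZ, SSZ)), add(Z, Z)), mul(mul(SSZ, Z), Z))
  [2] add(add(S(add(SZ, mul(SSZ, SSZ))), add(Z, Z)), mul(mul(SSZ, Z), Z))
  [3] add(S(add(add(SZ, mul(SSZ, SSZ)), add(Z, Z))), mul(mul(SSZ, Z), Z))
  [4] S(add(add(add(SZ, mul(SSZ, SSZ)), add(Z, Z)), mul(mul(SSZ, Z), Z)))
  [5] S(add(add(S(add(Z, mul(SSZ, SSZ))), add(Z, Z)), mul(mul(SSZ, Z), Z)))
  [6] S(add(S(add(add(Z, mul(SSZ, SSZ)), add(Z, Z))), mul(mul(SSZ, Z), Z)))
  [7] S(S(add(add(add(Z, mul(SSZ, SSZ)), add(Z, Z)), mul(mul(SSZ, Z), Z))))
  [8] S(S(add(add(mul(SSZ, SSZ), add(Z, Z)), mul(mul(SSZ, Z), Z))))
  [9] S(S(add(add(add(SSZ, mul(SZ, SSZ)), add(Z, Z)), mul(mul(SSZ, Z), Z))))
  [10] S(S(add(add(S(add(SZ, mul(SZ, SSZ))), add(Z, Z)), mul(mul(SSZ, Z), Z))))
  [11] S(S(add(S(add(add(SZ, mul(SZ, SSZ)), add(Z, Z))), mul(mul(SSZ, Z), Z))))
  [12] S(S(S(add(add(add(SZ, mul(SZ, SSZ)), add(Z, Z)), mul(mul(SSZ, Z), Z)))))
  [13] S(S(S(add(add(S(add(Z, mul(SZ, SSZ))), add(Z, Z)), mul(mul(SSZ, Z), Z)))))
  [14] S(S(S(add(S(add(add(Z, mul(SZ, SSZ)), add(Z, Z))), mul(mul(SSZ, Z), Z)))))
  [15] S(S(S(S(add(add(add(Z, mul(SZ, SSZ)), add(Z, Z)), mul(mul(SSZ, Z), Z))))))
  [16] S(S(S(S(add(add(mul(SZ, SSZ), add(Z, Z)), mul(mul(SSZ, Z), Z))))))
  [17] S(S(S(S(add(add(add(SSZ, mul(Z, SSZ)), add(Z, Z)), mul(mul(SSZ, Z), Z))))))
  [18] S(S(S(S(add(add(S(add(SZ, mul(Z, SSZ))), add(Z, Z)), mul(mul(SSZ, Z), Z))))))
  [19] S(S(S(S(add(S(add(add(SZ, mul(Z, SSZ)), add(Z, Z))), mul(mul(SSZ, Z), Z))))))
  [20] S(S(S(S(S(add(add(add(SZ, mul(Z, SSZ)), add(Z, Z)), mul(mul(SSZ, Z), Z)))))))
  [21] S(S(S(S(S(add(add(S(add(Z, mul(Z, SSZ))), add(Z, Z)), mul(mul(SSZ, Z), Z)))))))
  [22] S(S(S(S(S(add(S(add(add(Z, mul(Z, SSZ)), add(Z, Z))), mul(mul(SSZ, Z), Z)))))))
  [23] S(S(S(S(S(S(add(add(add(Z, mul(Z, SSZ)), add(Z, Z)), mul(mul(SSZ, Z), Z))))))))
  [24] S(S(S(S(S(S(add(add(mul(Z, SSZ), add(Z, Z)), mul(mul(SSZ, Z), Z))))))))
  [25] S(S(S(S(S(S(add(add(Z, add(Z, Z)), mul(mul(SSZ, Z), Z))))))))
  [26] S(S(S(S(S(S(add(add(Z, Z), mul(mul(SSZ, Z), Z))))))))
  [27] S(S(S(S(S(S(add(Z, mul(mul(SSZ, Z), Z))))))))
  [28] S(S(S(S(S(S(mul(mul(SSZ, Z), Z)))))))
  [29] S(S(S(S(S(S(mul(add(Z, mul(SZ, Z)), Z)))))))
  [30] S(S(S(S(S(S(mul(mul(SZ, Z), Z)))))))
  [31] S(S(S(S(S(S(mul(add(Z, mul(Z, Z)), Z)))))))
  [32] S(S(S(S(S(S(mul(mul(Z, Z), Z)))))))
  [33] S(S(S(S(S(S(mul(Z, Z)))))))
  [34] S^6(Z)

Answer: DIFFERENT — A ⇓ S^9(Z), B ⇓ S^6(Z)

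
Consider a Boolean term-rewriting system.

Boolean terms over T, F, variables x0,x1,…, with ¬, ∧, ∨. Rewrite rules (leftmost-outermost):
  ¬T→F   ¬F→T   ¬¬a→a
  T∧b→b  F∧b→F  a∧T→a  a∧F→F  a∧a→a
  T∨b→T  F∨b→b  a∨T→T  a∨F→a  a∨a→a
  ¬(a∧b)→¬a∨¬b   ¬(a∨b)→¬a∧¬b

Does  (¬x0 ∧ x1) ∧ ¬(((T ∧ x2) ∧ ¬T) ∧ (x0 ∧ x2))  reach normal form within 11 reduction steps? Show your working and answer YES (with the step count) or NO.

Answer: YES — reaches normal form ¬x0 ∧ x1 in 9 ≤ 11 steps

Working:
  start: (¬x0 ∧ x1) ∧ ¬(((T ∧ x2) ∧ ¬T) ∧ (x0 ∧ x2))
  step 1: (¬x0 ∧ x1) ∧ (¬((T ∧ x2) ∧ ¬T) ∨ ¬(x0 ∧ x2))
  step 2: (¬x0 ∧ x1) ∧ ((¬(T ∧ x2) ∨ ¬¬T) ∨ ¬(x0 ∧ x2))
  step 3: (¬x0 ∧ x1) ∧ (((¬T ∨ ¬x2) ∨ ¬¬T) ∨ ¬(x0 ∧ x2))
  step 4: (¬x0 ∧ x1) ∧ (((F ∨ ¬x2) ∨ ¬¬T) ∨ ¬(x0 ∧ x2))
  step 5: (¬x0 ∧ x1) ∧ ((¬x2 ∨ ¬¬T) ∨ ¬(x0 ∧ x2))
  step 6: (¬x0 ∧ x1) ∧ ((¬x2 ∨ T) ∨ ¬(x0 ∧ x2))
  step 7: (¬x0 ∧ x1) ∧ (T ∨ ¬(x0 ∧ x2))
  step 8: (¬x0 ∧ x1) ∧ T
  step 9: ¬x0 ∧ x1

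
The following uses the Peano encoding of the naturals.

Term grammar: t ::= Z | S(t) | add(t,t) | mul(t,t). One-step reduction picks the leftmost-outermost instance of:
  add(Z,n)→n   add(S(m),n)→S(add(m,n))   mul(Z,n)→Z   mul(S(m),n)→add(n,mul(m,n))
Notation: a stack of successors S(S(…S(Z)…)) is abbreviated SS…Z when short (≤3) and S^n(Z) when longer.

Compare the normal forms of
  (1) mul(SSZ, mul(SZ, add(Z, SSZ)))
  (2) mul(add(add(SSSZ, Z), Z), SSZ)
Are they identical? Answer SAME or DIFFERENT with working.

Answer: DIFFERENT — A ⇓ S^4(Z), B ⇓ S^6(Z)

Derivation:
Term A:
  start: mul(SSZ, mul(SZ, add(Z, SSZ)))
  →1  add(mul(SZ, add(Z, SSZ)), mul(SZ, mul(SZ, add(Z, SSZ))))
  →2  add(add(add(Z, SSZ), mul(Z, add(Z, SSZ))), mul(SZ, mul(SZ, add(Z, SSZ))))
  →3  add(add(SSZ, mul(Z, add(Z, SSZ))), mul(SZ, mul(SZ, add(Z, SSZ))))
  →4  add(S(add(SZ, mul(Z, add(Z, SSZ)))), mul(SZ, mul(SZ, add(Z, SSZ))))
  →5  S(add(add(SZ, mul(Z, add(Z, SSZ))), mul(SZ, mul(SZ, add(Z, SSZ)))))
  →6  S(add(S(add(Z, mul(Z, add(Z, SSZ)))), mul(SZ, mul(SZ, add(Z, SSZ)))))
  →7  S(S(add(add(Z, mul(Z, add(Z, SSZ))), mul(SZ, mul(SZ, add(Z, SSZ))))))
  →8  S(S(add(mul(Z, add(Z, SSZ)), mul(SZ, mul(SZ, add(Z, SSZ))))))
  →9  S(S(add(Z, mul(SZ, mul(SZ, add(Z, SSZ))))))
  →10  S(S(mul(SZ, mul(SZ, add(Z, SSZ)))))
  →11  S(S(add(mul(SZ, add(Z, SSZ)), mul(Z, mul(SZ, add(Z, SSZ))))))
  →12  S(S(add(add(add(Z, SSZ), mul(Z, add(Z, SSZ))), mul(Z, mul(SZ, add(Z, SSZ))))))
  →13  S(S(add(add(SSZ, mul(Z, add(Z, SSZ))), mul(Z, mul(SZ, add(Z, SSZ))))))
  →14  S(S(add(S(add(SZ, mul(Z, add(Z, SSZ)))), mul(Z, mul(SZ, add(Z, SSZ))))))
  →15  S(S(S(add(add(SZ, mul(Z, add(Z, SSZ))), mul(Z, mul(SZ, add(Z, SSZ)))))))
  →16  S(S(S(add(S(add(Z, mul(Z, add(Z, SSZ)))), mul(Z, mul(SZ, add(Z, SSZ)))))))
  →17  S(S(S(S(add(add(Z, mul(Z, add(Z, SSZ))), mul(Z, mul(SZ, add(Z, SSZ))))))))
  →18  S(S(S(S(add(mul(Z, add(Z, SSZ)), mul(Z, mul(SZ, add(Z, SSZ))))))))
  →19  S(S(S(S(add(Z, mul(Z, mul(SZ, add(Z, SSZ))))))))
  →20  S(S(S(S(mul(Z, mul(SZ, add(Z, SSZ)))))))
  →21  S^4(Z)

Term B:
  start: mul(add(add(SSSZ, Z), Z), SSZ)
  →1  mul(add(S(add(SSZ, Z)), Z), SSZ)
  →2  mul(S(add(add(SSZ, Z), Z)), SSZ)
  →3  add(SSZ, mul(add(add(SSZ, Z), Z), SSZ))
  →4  S(add(SZ, mul(add(add(SSZ, Z), Z), SSZ)))
  →5  S(S(add(Z, mul(add(add(SSZ, Z), Z), SSZ))))
  →6  S(S(mul(add(add(SSZ, Z), Z), SSZ)))
  →7  S(S(mul(add(S(add(SZ, Z)), Z), SSZ)))
  →8  S(S(mul(S(add(add(SZ, Z), Z)), SSZ)))
  →9  S(S(add(SSZ, mul(add(add(SZ, Z), Z), SSZ))))
  →10  S(S(S(add(SZ, mul(add(add(SZ, Z), Z), SSZ)))))
  →11  S(S(S(S(add(Z, mul(add(add(SZ, Z), Z), SSZ))))))
  →12  S(S(S(S(mul(add(add(SZ, Z), Z), SSZ)))))
  →13  S(S(S(S(mul(add(S(add(Z, Z)), Z), SSZ)))))
  →14  S(S(S(S(mul(S(add(add(Z, Z), Z)), SSZ)))))
  →15  S(S(S(S(add(SSZ, mul(add(add(Z, Z), Z), SSZ))))))
  →16  S(S(S(S(S(add(SZ, mul(add(add(Z, Z), Z), SSZ)))))))
  →17  S(S(S(S(S(S(add(Z, mul(add(add(Z, Z), Z), SSZ))))))))
  →18  S(S(S(S(S(S(mul(add(add(Z, Z), Z), SSZ)))))))
  →19  S(S(S(S(S(S(mul(add(Z, Z), SSZ)))))))
  →20  S(S(S(S(S(S(mul(Z, SSZ)))))))
  →21  S^6(Z)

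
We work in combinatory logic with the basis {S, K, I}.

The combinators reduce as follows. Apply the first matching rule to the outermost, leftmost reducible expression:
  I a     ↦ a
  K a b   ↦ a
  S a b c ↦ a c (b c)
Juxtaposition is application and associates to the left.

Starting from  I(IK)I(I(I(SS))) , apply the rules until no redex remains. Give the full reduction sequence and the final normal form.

  start: I(IK)I(I(I(SS)))
  [1] IKI(I(I(SS)))
  [2] KI(I(I(SS)))
  [3] I

Answer: normal form = I  (in 3 steps)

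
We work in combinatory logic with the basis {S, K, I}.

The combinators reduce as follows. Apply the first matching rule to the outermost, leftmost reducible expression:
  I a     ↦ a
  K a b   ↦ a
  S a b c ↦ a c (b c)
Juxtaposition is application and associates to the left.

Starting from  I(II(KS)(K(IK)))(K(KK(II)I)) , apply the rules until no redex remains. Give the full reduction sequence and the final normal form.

  start: I(II(KS)(K(IK)))(K(KK(II)I))
  [1] II(KS)(K(IK))(K(KK(II)I))
  [2] I(KS)(K(IK))(K(KK(II)I))
  [3] KS(K(IK))(K(KK(II)I))
  [4] S(K(KK(II)I))
  [5] S(K(KI))

Answer: normal form = S(K(KI))  (in 5 steps)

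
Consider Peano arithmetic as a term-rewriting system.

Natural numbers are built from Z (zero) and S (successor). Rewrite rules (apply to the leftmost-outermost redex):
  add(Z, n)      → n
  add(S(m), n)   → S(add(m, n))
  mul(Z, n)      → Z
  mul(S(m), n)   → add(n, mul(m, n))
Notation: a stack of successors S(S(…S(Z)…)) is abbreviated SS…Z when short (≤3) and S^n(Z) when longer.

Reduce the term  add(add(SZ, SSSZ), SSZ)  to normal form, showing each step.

  start: add(add(SZ, SSSZ), SSZ)
  step 1: add(S(add(Z, SSSZ)), SSZ)
  step 2: S(add(add(Z, SSSZ), SSZ))
  step 3: S(add(SSSZ, SSZ))
  step 4: S(S(add(SSZ, SSZ)))
  step 5: S(S(S(add(SZ, SSZ))))
  step 6: S(S(S(S(add(Z, SSZ)))))
  step 7: S^6(Z)

Answer: normal form = S^6(Z)  (in 7 steps)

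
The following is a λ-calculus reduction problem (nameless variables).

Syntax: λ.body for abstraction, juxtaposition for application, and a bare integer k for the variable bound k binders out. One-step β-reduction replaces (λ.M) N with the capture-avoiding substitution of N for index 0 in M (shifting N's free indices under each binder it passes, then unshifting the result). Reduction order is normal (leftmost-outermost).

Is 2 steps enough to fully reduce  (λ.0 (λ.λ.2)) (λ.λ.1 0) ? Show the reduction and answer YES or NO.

Answer: NO — after 2 steps the term is λ.(λ.λ.λ.λ.1 0) 0, not yet normal

Reduction:
  start: (λ.0 (λ.λ.2)) (λ.λ.1 0)
  step 1: (λ.λ.1 0) (λ.λ.λ.λ.1 0)
  step 2: λ.(λ.λ.λ.λ.1 0) 0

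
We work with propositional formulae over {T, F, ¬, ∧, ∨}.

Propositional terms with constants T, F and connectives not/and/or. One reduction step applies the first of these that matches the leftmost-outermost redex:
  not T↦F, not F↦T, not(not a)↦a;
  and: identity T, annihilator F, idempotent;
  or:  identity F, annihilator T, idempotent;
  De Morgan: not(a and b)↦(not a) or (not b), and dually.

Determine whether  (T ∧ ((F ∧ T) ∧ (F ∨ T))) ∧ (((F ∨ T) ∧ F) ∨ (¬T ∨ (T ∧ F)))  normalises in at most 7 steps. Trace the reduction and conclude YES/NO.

  start: (T ∧ ((F ∧ T) ∧ (F ∨ T))) ∧ (((F ∨ T) ∧ F) ∨ (¬T ∨ (T ∧ F)))
  [1] ((F ∧ T) ∧ (F ∨ T)) ∧ (((F ∨ T) ∧ F) ∨ (¬T ∨ (T ∧ F)))
  [2] (F ∧ (F ∨ T)) ∧ (((F ∨ T) ∧ F) ∨ (¬T ∨ (T ∧ F)))
  [3] F ∧ (((F ∨ T) ∧ F) ∨ (¬T ∨ (T ∧ F)))
  [4] F

Answer: YES — reaches normal form F in 4 ≤ 7 steps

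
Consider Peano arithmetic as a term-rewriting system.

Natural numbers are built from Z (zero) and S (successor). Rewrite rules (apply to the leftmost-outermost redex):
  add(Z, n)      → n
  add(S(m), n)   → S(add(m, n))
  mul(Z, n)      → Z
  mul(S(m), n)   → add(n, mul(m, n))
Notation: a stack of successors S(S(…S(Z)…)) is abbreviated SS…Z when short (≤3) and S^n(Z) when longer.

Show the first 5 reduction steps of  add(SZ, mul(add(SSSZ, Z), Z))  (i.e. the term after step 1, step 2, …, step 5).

Answer: after 5 steps: S(mul(add(SSZ, Z), Z))

Working:
  start: add(SZ, mul(add(SSSZ, Z), Z))
  [1] S(add(Z, mul(add(SSSZ, Z), Z)))
  [2] S(mul(add(SSSZ, Z), Z))
  [3] S(mul(S(add(SSZ, Z)), Z))
  [4] S(add(Z, mul(add(SSZ, Z), Z)))
  [5] S(mul(add(SSZ, Z), Z))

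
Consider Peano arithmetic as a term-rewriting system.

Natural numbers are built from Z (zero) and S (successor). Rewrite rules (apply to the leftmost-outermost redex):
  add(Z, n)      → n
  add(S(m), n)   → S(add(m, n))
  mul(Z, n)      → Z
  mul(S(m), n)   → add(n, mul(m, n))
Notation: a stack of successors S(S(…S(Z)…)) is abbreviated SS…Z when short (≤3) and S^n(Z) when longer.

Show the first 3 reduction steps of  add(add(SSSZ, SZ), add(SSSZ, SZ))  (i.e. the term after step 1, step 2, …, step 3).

Answer: after 3 steps: S(add(S(add(SZ, SZ)), add(SSSZ, SZ)))

Reduction:
  start: add(add(SSSZ, SZ), add(SSSZ, SZ))
  step 1: add(S(add(SSZ, SZ)), add(SSSZ, SZ))
  step 2: S(add(add(SSZ, SZ), add(SSSZ, SZ)))
  step 3: S(add(S(add(SZ, SZ)), add(SSSZ, SZ)))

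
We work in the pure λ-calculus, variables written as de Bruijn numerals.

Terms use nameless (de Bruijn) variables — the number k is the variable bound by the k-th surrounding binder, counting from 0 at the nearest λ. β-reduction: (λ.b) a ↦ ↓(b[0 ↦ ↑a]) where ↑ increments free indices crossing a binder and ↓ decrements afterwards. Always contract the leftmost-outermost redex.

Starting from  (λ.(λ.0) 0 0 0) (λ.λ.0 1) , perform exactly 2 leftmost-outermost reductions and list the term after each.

  start: (λ.(λ.0) 0 0 0) (λ.λ.0 1)
  step 1: (λ.0) (λ.λ.0 1) (λ.λ.0 1) (λ.λ.0 1)
  step 2: (λ.λ.0 1) (λ.λ.0 1) (λ.λ.0 1)

Answer: after 2 steps: (λ.λ.0 1) (λ.λ.0 1) (λ.λ.0 1)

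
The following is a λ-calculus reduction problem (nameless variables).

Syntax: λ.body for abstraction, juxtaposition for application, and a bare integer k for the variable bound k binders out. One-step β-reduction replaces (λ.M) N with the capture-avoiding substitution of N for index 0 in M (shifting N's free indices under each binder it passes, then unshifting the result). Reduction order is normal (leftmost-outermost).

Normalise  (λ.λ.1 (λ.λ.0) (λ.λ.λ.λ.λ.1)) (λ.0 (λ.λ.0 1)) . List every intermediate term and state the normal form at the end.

  start: (λ.λ.1 (λ.λ.0) (λ.λ.λ.λ.λ.1)) (λ.0 (λ.λ.0 1))
  step 1: λ.(λ.0 (λ.λ.0 1)) (λ.λ.0) (λ.λ.λ.λ.λ.1)
  step 2: λ.(λ.λ.0) (λ.λ.0 1) (λ.λ.λ.λ.λ.1)
  step 3: λ.(λ.0) (λ.λ.λ.λ.λ.1)
  step 4: λ.λ.λ.λ.λ.λ.1

Answer: normal form = λ.λ.λ.λ.λ.λ.1  (in 4 steps)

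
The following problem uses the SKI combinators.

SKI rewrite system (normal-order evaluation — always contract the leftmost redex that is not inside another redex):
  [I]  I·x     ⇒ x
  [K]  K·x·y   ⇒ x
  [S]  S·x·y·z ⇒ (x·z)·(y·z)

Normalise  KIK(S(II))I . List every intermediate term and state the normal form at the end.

  start: KIK(S(II))I
  [1] I(S(II))I
  [2] S(II)I
  [3] SII

Answer: normal form = SII  (in 3 steps)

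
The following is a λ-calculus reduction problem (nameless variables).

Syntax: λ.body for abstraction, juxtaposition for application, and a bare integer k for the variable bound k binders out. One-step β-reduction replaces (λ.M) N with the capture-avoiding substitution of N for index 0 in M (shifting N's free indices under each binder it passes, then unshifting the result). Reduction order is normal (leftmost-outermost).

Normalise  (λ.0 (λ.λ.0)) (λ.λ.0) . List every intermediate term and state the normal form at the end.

Answer: normal form = λ.0  (in 2 steps)

Derivation:
  start: (λ.0 (λ.λ.0)) (λ.λ.0)
  [1] (λ.λ.0) (λ.λ.0)
  [2] λ.0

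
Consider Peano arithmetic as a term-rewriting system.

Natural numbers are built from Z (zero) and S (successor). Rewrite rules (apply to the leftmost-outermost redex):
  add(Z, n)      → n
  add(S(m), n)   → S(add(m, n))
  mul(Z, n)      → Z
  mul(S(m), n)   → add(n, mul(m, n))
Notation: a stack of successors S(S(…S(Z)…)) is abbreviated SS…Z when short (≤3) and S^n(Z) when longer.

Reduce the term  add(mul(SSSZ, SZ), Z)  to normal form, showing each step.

Answer: normal form = SSSZ  (in 14 steps)

Working:
  start: add(mul(SSSZ, SZ), Z)
  [1] add(add(SZ, mul(SSZ, SZ)), Z)
  [2] add(S(add(Z, mul(SSZ, SZ))), Z)
  [3] S(add(add(Z, mul(SSZ, SZ)), Z))
  [4] S(add(mul(SSZ, SZ), Z))
  [5] S(add(add(SZ, mul(SZ, SZ)), Z))
  [6] S(add(S(add(Z, mul(SZ, SZ))), Z))
  [7] S(S(add(add(Z, mul(SZ, SZ)), Z)))
  [8] S(S(add(mul(SZ, SZ), Z)))
  [9] S(S(add(add(SZ, mul(Z, SZ)), Z)))
  [10] S(S(add(S(add(Z, mul(Z, SZ))), Z)))
  [11] S(S(S(add(add(Z, mul(Z, SZ)), Z))))
  [12] S(S(S(add(mul(Z, SZ), Z))))
  [13] S(S(S(add(Z, Z))))
  [14] SSSZ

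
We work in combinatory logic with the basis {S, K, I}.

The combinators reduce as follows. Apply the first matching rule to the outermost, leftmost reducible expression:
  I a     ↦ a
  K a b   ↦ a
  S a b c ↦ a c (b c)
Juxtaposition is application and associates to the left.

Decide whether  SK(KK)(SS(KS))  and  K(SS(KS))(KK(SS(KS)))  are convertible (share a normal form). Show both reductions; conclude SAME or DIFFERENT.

Term A:
  start: SK(KK)(SS(KS))
  →1  K(SS(KS))(KK(SS(KS)))
  →2  SS(KS)

Term B:
  start: K(SS(KS))(KK(SS(KS)))
  →1  SS(KS)

Answer: SAME — A ⇓ SS(KS), B ⇓ SS(KS)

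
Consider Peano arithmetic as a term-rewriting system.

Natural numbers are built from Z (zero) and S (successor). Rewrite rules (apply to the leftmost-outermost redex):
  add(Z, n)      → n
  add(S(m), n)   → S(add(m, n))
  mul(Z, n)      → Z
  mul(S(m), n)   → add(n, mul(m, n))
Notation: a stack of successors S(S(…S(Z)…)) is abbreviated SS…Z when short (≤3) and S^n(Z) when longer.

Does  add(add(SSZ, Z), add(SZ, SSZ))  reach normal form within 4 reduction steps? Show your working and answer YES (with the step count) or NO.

  start: add(add(SSZ, Z), add(SZ, SSZ))
  step 1: add(S(add(SZ, Z)), add(SZ, SSZ))
  step 2: S(add(add(SZ, Z), add(SZ, SSZ)))
  step 3: S(add(S(add(Z, Z)), add(SZ, SSZ)))
  step 4: S(S(add(add(Z, Z), add(SZ, SSZ))))

Answer: NO — after 4 steps the term is S(S(add(add(Z, Z), add(SZ, SSZ)))), not yet normal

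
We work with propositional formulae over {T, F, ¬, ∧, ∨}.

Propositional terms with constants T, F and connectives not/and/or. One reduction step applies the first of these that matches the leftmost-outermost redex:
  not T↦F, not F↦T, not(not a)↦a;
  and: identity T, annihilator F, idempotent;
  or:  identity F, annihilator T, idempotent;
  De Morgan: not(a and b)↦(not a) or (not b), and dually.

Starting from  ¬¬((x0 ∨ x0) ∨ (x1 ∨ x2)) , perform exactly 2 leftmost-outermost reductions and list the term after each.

  start: ¬¬((x0 ∨ x0) ∨ (x1 ∨ x2))
  [1] (x0 ∨ x0) ∨ (x1 ∨ x2)
  [2] x0 ∨ (x1 ∨ x2)

Answer: after 2 steps: x0 ∨ (x1 ∨ x2)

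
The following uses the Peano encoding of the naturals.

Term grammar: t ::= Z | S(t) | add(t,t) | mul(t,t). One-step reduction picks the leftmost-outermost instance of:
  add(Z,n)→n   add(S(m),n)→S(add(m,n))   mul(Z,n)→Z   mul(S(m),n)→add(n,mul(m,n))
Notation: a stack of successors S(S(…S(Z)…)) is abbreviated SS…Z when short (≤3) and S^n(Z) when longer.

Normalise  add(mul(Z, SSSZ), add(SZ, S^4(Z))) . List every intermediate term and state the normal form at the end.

Answer: normal form = S^5(Z)  (in 4 steps)

Working:
  start: add(mul(Z, SSSZ), add(SZ, S^4(Z)))
  [1] add(Z, add(SZ, S^4(Z)))
  [2] add(SZ, S^4(Z))
  [3] S(add(Z, S^4(Z)))
  [4] S^5(Z)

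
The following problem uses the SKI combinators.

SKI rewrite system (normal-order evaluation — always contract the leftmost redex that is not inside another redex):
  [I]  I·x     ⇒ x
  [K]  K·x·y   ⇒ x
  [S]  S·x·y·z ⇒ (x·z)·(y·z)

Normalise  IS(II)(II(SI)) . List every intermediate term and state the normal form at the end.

Answer: normal form = SI(SI)  (in 4 steps)

Working:
  start: IS(II)(II(SI))
  step 1: S(II)(II(SI))
  step 2: SI(II(SI))
  step 3: SI(I(SI))
  step 4: SI(SI)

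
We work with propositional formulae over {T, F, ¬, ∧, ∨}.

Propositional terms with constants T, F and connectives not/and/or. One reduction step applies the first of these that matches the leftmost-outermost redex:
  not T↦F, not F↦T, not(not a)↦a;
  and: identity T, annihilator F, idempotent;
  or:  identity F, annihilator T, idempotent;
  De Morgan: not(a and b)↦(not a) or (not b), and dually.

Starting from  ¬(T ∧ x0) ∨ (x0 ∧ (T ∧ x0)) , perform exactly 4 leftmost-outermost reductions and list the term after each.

Answer: after 4 steps: ¬x0 ∨ (x0 ∧ x0)

Reduction:
  start: ¬(T ∧ x0) ∨ (x0 ∧ (T ∧ x0))
  →1  (¬T ∨ ¬x0) ∨ (x0 ∧ (T ∧ x0))
  →2  (F ∨ ¬x0) ∨ (x0 ∧ (T ∧ x0))
  →3  ¬x0 ∨ (x0 ∧ (T ∧ x0))
  →4  ¬x0 ∨ (x0 ∧ x0)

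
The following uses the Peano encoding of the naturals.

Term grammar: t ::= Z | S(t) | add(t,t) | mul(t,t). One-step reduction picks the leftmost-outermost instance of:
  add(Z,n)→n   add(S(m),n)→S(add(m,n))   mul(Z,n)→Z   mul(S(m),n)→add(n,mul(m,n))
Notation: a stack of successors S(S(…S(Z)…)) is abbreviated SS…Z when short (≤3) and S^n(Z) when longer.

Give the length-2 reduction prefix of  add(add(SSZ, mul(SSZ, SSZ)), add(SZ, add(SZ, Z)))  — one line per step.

  start: add(add(SSZ, mul(SSZ, SSZ)), add(SZ, add(SZ, Z)))
  [1] add(S(add(SZ, mul(SSZ, SSZ))), add(SZ, add(SZ, Z)))
  [2] S(add(add(SZ, mul(SSZ, SSZ)), add(SZ, add(SZ, Z))))

Answer: after 2 steps: S(add(add(SZ, mul(SSZ, SSZ)), add(SZ, add(SZ, Z))))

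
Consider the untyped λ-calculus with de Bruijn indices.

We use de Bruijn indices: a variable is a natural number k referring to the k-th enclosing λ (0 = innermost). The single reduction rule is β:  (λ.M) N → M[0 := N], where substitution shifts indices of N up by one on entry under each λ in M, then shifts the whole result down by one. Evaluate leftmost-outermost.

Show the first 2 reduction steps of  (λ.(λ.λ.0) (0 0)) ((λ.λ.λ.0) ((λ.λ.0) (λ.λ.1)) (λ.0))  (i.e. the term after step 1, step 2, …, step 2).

Answer: after 2 steps: λ.0

Reduction:
  start: (λ.(λ.λ.0) (0 0)) ((λ.λ.λ.0) ((λ.λ.0) (λ.λ.1)) (λ.0))
  [1] (λ.λ.0) ((λ.λ.λ.0) ((λ.λ.0) (λ.λ.1)) (λ.0) ((λ.λ.λ.0) ((λ.λ.0) (λ.λ.1)) (λ.0)))
  [2] λ.0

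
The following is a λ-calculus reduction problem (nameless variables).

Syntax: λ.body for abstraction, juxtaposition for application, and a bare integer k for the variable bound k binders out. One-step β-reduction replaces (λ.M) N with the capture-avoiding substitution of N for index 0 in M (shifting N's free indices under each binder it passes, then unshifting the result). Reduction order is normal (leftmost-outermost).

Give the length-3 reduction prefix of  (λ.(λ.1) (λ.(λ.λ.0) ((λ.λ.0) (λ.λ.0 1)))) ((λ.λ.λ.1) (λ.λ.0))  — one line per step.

Answer: after 3 steps: λ.λ.1

Working:
  start: (λ.(λ.1) (λ.(λ.λ.0) ((λ.λ.0) (λ.λ.0 1)))) ((λ.λ.λ.1) (λ.λ.0))
  →1  (λ.(λ.λ.λ.1) (λ.λ.0)) (λ.(λ.λ.0) ((λ.λ.0) (λ.λ.0 1)))
  →2  (λ.λ.λ.1) (λ.λ.0)
  →3  λ.λ.1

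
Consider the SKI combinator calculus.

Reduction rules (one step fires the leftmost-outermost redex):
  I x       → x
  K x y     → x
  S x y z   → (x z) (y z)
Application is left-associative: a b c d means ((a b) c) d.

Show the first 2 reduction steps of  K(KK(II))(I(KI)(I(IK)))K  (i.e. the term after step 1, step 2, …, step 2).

  start: K(KK(II))(I(KI)(I(IK)))K
  →1  KK(II)K
  →2  KK

Answer: after 2 steps: KK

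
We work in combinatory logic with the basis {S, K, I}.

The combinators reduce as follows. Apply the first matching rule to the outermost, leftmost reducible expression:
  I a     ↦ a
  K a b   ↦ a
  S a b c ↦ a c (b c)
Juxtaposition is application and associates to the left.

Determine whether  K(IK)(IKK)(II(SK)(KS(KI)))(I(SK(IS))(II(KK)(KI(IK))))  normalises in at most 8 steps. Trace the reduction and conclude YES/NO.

Answer: YES — reaches normal form SKS in 6 ≤ 8 steps

Derivation:
  start: K(IK)(IKK)(II(SK)(KS(KI)))(I(SK(IS))(II(KK)(KI(IK))))
  [1] IK(II(SK)(KS(KI)))(I(SK(IS))(II(KK)(KI(IK))))
  [2] K(II(SK)(KS(KI)))(I(SK(IS))(II(KK)(KI(IK))))
  [3] II(SK)(KS(KI))
  [4] I(SK)(KS(KI))
  [5] SK(KS(KI))
  [6] SKS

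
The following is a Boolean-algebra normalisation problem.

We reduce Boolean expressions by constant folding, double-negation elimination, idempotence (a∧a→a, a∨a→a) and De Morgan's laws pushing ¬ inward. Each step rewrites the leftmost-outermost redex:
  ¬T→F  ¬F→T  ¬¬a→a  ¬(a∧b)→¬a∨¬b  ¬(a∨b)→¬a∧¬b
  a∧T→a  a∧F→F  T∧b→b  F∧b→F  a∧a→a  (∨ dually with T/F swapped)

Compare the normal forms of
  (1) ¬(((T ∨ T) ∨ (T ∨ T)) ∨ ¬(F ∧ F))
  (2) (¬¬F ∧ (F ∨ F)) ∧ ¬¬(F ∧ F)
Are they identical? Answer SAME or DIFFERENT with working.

Term A:
  start: ¬(((T ∨ T) ∨ (T ∨ T)) ∨ ¬(F ∧ F))
  step 1: ¬((T ∨ T) ∨ (T ∨ T)) ∧ ¬¬(F ∧ F)
  step 2: (¬(T ∨ T) ∧ ¬(T ∨ T)) ∧ ¬¬(F ∧ F)
  step 3: ¬(T ∨ T) ∧ ¬¬(F ∧ F)
  step 4: (¬T ∧ ¬T) ∧ ¬¬(F ∧ F)
  step 5: ¬T ∧ ¬¬(F ∧ F)
  step 6: F ∧ ¬¬(F ∧ F)
  step 7: F

Term B:
  start: (¬¬F ∧ (F ∨ F)) ∧ ¬¬(F ∧ F)
  step 1: (F ∧ (F ∨ F)) ∧ ¬¬(F ∧ F)
  step 2: F ∧ ¬¬(F ∧ F)
  step 3: F

Answer: SAME — A ⇓ F, B ⇓ F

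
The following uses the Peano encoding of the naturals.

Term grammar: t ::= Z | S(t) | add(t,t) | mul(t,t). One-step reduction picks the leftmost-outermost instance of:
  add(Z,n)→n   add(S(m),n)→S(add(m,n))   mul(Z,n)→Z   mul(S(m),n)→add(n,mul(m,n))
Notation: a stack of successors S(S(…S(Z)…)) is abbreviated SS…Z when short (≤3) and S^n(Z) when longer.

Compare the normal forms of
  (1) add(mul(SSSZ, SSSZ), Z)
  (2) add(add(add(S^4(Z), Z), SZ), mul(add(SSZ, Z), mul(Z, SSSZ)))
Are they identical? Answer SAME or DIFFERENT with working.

Answer: DIFFERENT — A ⇓ S^9(Z), B ⇓ S^5(Z)

Derivation:
Term A:
  start: add(mul(SSSZ, SSSZ), Z)
  [1] add(add(SSSZ, mul(SSZ, SSSZ)), Z)
  [2] add(S(add(SSZ, mul(SSZ, SSSZ))), Z)
  [3] S(add(add(SSZ, mul(SSZ, SSSZ)), Z))
  [4] S(add(S(add(SZ, mul(SSZ, SSSZ))), Z))
  [5] S(S(add(add(SZ, mul(SSZ, SSSZ)), Z)))
  [6] S(S(add(S(add(Z, mul(SSZ, SSSZ))), Z)))
  [7] S(S(S(add(add(Z, mul(SSZ, SSSZ)), Z))))
  [8] S(S(S(add(mul(SSZ, SSSZ), Z))))
  [9] S(S(S(add(add(SSSZ, mul(SZ, SSSZ)), Z))))
  [10] S(S(S(add(S(add(SSZ, mul(SZ, SSSZ))), Z))))
  [11] S(S(S(S(add(add(SSZ, mul(SZ, SSSZ)), Z)))))
  [12] S(S(S(S(add(S(add(SZ, mul(SZ, SSSZ))), Z)))))
  [13] S(S(S(S(S(add(add(SZ, mul(SZ, SSSZ)), Z))))))
  [14] S(S(S(S(S(add(S(add(Z, mul(SZ, SSSZ))), Z))))))
  [15] S(S(S(S(S(S(add(add(Z, mul(SZ, SSSZ)), Z)))))))
  [16] S(S(S(S(S(S(add(mul(SZ, SSSZ), Z)))))))
  [17] S(S(S(S(S(S(add(add(SSSZ, mul(Z, SSSZ)), Z)))))))
  [18] S(S(S(S(S(S(add(S(add(SSZ, mul(Z, SSSZ))), Z)))))))
  [19] S(S(S(S(S(S(S(add(add(SSZ, mul(Z, SSSZ)), Z))))))))
  [20] S(S(S(S(S(S(S(add(S(add(SZ, mul(Z, SSSZ))), Z))))))))
  [21] S(S(S(S(S(S(S(S(add(add(SZ, mul(Z, SSSZ)), Z)))))))))
  [22] S(S(S(S(S(S(S(S(add(S(add(Z, mul(Z, SSSZ))), Z)))))))))
  [23] S(S(S(S(S(S(S(S(S(add(add(Z, mul(Z, SSSZ)), Z))))))))))
  [24] S(S(S(S(S(S(S(S(S(add(mul(Z, SSSZ), Z))))))))))
  [25] S(S(S(S(S(S(S(S(S(add(Z, Z))))))))))
  [26] S^9(Z)

Term B:
  start: add(add(add(S^4(Z), Z), SZ), mul(add(SSZ, Z), mul(Z, SSSZ)))
  [1] add(add(S(add(SSSZ, Z)), SZ), mul(add(SSZ, Z), mul(Z, SSSZ)))
  [2] add(S(add(add(SSSZ, Z), SZ)), mul(add(SSZ, Z), mul(Z, SSSZ)))
  [3] S(add(add(add(SSSZ, Z), SZ), mul(add(SSZ, Z), mul(Z, SSSZ))))
  [4] S(add(add(S(add(SSZ, Z)), SZ), mul(add(SSZ, Z), mul(Z, SSSZ))))
  [5] S(add(S(add(add(SSZ, Z), SZ)), mul(add(SSZ, Z), mul(Z, SSSZ))))
  [6] S(S(add(add(add(SSZ, Z), SZ), mul(add(SSZ, Z), mul(Z, SSSZ)))))
  [7] S(S(add(add(S(add(SZ, Z)), SZ), mul(add(SSZ, Z), mul(Z, SSSZ)))))
  [8] S(S(add(S(add(add(SZ, Z), SZ)), mul(add(SSZ, Z), mul(Z, SSSZ)))))
  [9] S(S(S(add(add(add(SZ, Z), SZ), mul(add(SSZ, Z), mul(Z, SSSZ))))))
  [10] S(S(S(add(add(S(add(Z, Z)), SZ), mul(add(SSZ, Z), mul(Z, SSSZ))))))
  [11] S(S(S(add(S(add(add(Z, Z), SZ)), mul(add(SSZ, Z), mul(Z, SSSZ))))))
  [12] S(S(S(S(add(add(add(Z, Z), SZ), mul(add(SSZ, Z), mul(Z, SSSZ)))))))
  [13] S(S(S(S(add(add(Z, SZ), mul(add(SSZ, Z), mul(Z, SSSZ)))))))
  [14] S(S(S(S(add(SZ, mul(add(SSZ, Z), mul(Z, SSSZ)))))))
  [15] S(S(S(S(S(add(Z, mul(add(SSZ, Z), mul(Z, SSSZ))))))))
  [16] S(S(S(S(S(mul(add(SSZ, Z), mul(Z, SSSZ)))))))
  [17] S(S(S(S(S(mul(S(add(SZ, Z)), mul(Z, SSSZ)))))))
  [18] S(S(S(S(S(add(mul(Z, SSSZ), mul(add(SZ, Z), mul(Z, SSSZ))))))))
  [19] S(S(S(S(S(add(Z, mul(add(SZ, Z), mul(Z, SSSZ))))))))
  [20] S(S(S(S(S(mul(add(SZ, Z), mul(Z, SSSZ)))))))
  [21] S(S(S(S(S(mul(S(add(Z, Z)), mul(Z, SSSZ)))))))
  [22] S(S(S(S(S(add(mul(Z, SSSZ), mul(add(Z, Z), mul(Z, SSSZ))))))))
  [23] S(S(S(S(S(add(Z, mul(add(Z, Z), mul(Z, SSSZ))))))))
  [24] S(S(S(S(S(mul(add(Z, Z), mul(Z, SSSZ)))))))
  [25] S(S(S(S(S(mul(Z, mul(Z, SSSZ)))))))
  [26] S^5(Z)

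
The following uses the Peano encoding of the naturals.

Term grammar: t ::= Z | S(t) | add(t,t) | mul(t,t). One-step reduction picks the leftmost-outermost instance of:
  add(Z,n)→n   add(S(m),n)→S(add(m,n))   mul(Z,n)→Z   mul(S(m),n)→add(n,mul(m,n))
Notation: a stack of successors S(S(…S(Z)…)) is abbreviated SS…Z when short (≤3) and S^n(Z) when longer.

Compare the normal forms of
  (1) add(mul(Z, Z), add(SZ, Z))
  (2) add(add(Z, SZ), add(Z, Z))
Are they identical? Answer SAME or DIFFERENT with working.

Answer: SAME — A ⇓ SZ, B ⇓ SZ

Reduction:
Term A:
  start: add(mul(Z, Z), add(SZ, Z))
  →1  add(Z, add(SZ, Z))
  →2  add(SZ, Z)
  →3  S(add(Z, Z))
  →4  SZ

Term B:
  start: add(add(Z, SZ), add(Z, Z))
  →1  add(SZ, add(Z, Z))
  →2  S(add(Z, add(Z, Z)))
  →3  S(add(Z, Z))
  →4  SZ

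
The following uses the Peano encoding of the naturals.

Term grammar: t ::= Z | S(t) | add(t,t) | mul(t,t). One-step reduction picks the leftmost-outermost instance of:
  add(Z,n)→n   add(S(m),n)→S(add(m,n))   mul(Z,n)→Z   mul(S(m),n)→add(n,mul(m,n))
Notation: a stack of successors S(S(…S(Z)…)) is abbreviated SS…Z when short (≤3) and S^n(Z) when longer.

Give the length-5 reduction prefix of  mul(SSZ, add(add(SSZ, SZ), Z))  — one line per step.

  start: mul(SSZ, add(add(SSZ, SZ), Z))
  →1  add(add(add(SSZ, SZ), Z), mul(SZ, add(add(SSZ, SZ), Z)))
  →2  add(add(S(add(SZ, SZ)), Z), mul(SZ, add(add(SSZ, SZ), Z)))
  →3  add(S(add(add(SZ, SZ), Z)), mul(SZ, add(add(SSZ, SZ), Z)))
  →4  S(add(add(add(SZ, SZ), Z), mul(SZ, add(add(SSZ, SZ), Z))))
  →5  S(add(add(S(add(Z, SZ)), Z), mul(SZ, add(add(SSZ, SZ), Z))))

Answer: after 5 steps: S(add(add(S(add(Z, SZ)), Z), mul(SZ, add(add(SSZ, SZ), Z))))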